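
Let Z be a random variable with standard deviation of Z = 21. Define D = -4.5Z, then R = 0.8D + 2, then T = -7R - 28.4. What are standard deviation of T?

standard deviation of T = 529.2

standard deviation of D = |-4.5|·21 = 94.5.
standard deviation of R = |0.8|·94.5 = 75.6.
standard deviation of T = |-7|·75.6 = 529.2.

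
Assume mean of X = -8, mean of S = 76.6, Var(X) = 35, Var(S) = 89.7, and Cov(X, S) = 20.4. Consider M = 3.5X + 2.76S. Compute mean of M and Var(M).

mean of M = 183.416, Var(M) = 1506.17672

mean of M = 3.5·mean of X + 2.76·mean of S = 3.5·(-8) + 2.76·76.6 = 183.416.
Var(M) = a²·Var(X) + b²·Var(S) + 2ab·Cov(X, S) with a = 3.5, b = 2.76.
= 3.5²·35 + 2.76²·89.7 + 2·3.5·2.76·20.4
= 428.75 + 683.29872 + 394.128 = 1506.17672.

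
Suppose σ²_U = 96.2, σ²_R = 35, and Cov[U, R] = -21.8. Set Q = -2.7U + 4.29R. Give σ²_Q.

σ²_Q = a²·σ²_U + b²·σ²_R + 2ab·Cov[U, R] with a = -2.7, b = 4.29.
= (-2.7)²·96.2 + 4.29²·35 + 2·(-2.7)·4.29·(-21.8)
= 701.298 + 644.1435 + 505.0188 = 1850.4603.

σ²_Q = 1850.4603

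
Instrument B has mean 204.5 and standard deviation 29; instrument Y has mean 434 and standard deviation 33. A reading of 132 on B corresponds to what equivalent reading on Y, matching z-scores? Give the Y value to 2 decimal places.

Y = 351.50

z = (132 − 204.5)/29 = -2.5.
Y = 434 + z·33 = 434 + (132 − 204.5)·33/29 = 351.50.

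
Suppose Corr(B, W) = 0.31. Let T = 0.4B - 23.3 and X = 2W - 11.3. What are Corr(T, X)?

Corr(T, X) = 0.31

Linear rescalings preserve correlation up to sign; here the slopes 0.4 and 2 have the same sign, so Corr(T, X) = Corr(B, W) = 0.31.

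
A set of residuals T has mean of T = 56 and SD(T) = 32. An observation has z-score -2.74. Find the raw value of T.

T = mean of T + z·SD(T) = 56 + (-2.74)·32 = -31.68.

T = -31.68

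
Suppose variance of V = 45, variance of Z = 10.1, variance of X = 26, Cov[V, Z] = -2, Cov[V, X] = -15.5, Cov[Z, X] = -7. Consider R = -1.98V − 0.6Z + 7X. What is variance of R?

variance of R = a²·variance of V + b²·variance of Z + c²·variance of X + 2ab·Cov[V, Z] + 2ac·Cov[V, X] + 2bc·Cov[Z, X], with a = -1.98, b = -0.6, c = 7.
= 176.418 + 3.636 + 1274 + (-4.752) + 429.66 + 58.8
= 1937.762.

variance of R = 1937.762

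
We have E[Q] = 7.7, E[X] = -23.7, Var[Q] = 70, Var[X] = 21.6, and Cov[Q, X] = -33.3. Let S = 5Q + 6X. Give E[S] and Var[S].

E[S] = 5·E[Q] + 6·E[X] = 5·7.7 + 6·(-23.7) = -103.7.
Var[S] = a²·Var[Q] + b²·Var[X] + 2ab·Cov[Q, X] with a = 5, b = 6.
= 5²·70 + 6²·21.6 + 2·5·6·(-33.3)
= 1750 + 777.6 + (-1998) = 529.6.

E[S] = -103.7, Var[S] = 529.6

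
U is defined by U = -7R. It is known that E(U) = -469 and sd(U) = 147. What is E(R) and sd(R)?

E(R) = 67, sd(R) = 21

From U = -7R: E(U) = a·E(R) + b, so E(R) = (E(U) − b)/a = (-469 − 0)/(-7) = 67.
sd(U) = |a|·sd(R), so sd(R) = 147/|-7| = 21.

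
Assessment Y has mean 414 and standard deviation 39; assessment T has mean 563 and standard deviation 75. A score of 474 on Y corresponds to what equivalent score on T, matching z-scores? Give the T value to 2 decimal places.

T = 678.38

z = (474 − 414)/39 ≈ 1.5385.
T = 563 + z·75 = 563 + (474 − 414)·75/39 ≈ 678.38.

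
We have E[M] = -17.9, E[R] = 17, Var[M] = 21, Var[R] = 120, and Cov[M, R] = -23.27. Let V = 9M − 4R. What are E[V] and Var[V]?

E[V] = 9·E[M] + (-4)·E[R] = 9·(-17.9) + (-4)·17 = -229.1.
Var[V] = a²·Var[M] + b²·Var[R] + 2ab·Cov[M, R] with a = 9, b = -4.
= 9²·21 + (-4)²·120 + 2·9·(-4)·(-23.27)
= 1701 + 1920 + 1675.44 = 5296.44.

E[V] = -229.1, Var[V] = 5296.44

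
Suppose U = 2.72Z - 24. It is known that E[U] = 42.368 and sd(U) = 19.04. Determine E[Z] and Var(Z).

From U = 2.72Z - 24: E[U] = a·E[Z] + b, so E[Z] = (E[U] − b)/a = (42.368 − (-24))/2.72 = 24.4.
Var(U) = 19.04² = 362.5216.
Var(U) = a²·Var(Z), so Var(Z) = 362.5216/2.72² = 49.

E[Z] = 24.4, Var(Z) = 49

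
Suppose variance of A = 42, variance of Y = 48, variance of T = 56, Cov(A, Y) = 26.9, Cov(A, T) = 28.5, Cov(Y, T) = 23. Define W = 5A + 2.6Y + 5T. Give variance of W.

variance of W = a²·variance of A + b²·variance of Y + c²·variance of T + 2ab·Cov(A, Y) + 2ac·Cov(A, T) + 2bc·Cov(Y, T), with a = 5, b = 2.6, c = 5.
= 1050 + 324.48 + 1400 + 699.4 + 1425 + 598
= 5496.88.

variance of W = 5496.88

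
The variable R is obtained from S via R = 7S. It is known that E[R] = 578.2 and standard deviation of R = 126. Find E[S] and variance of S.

From R = 7S: E[R] = a·E[S] + b, so E[S] = (E[R] − b)/a = (578.2 − 0)/7 = 82.6.
variance of R = 126² = 15876.
variance of R = a²·variance of S, so variance of S = 15876/7² = 324.

E[S] = 82.6, variance of S = 324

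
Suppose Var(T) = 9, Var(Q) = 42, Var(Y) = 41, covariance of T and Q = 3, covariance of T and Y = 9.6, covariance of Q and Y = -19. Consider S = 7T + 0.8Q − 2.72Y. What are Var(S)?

Var(S) = a²·Var(T) + b²·Var(Q) + c²·Var(Y) + 2ab·covariance of T and Q + 2ac·covariance of T and Y + 2bc·covariance of Q and Y, with a = 7, b = 0.8, c = -2.72.
= 441 + 26.88 + 303.3344 + 33.6 + (-365.568) + 82.688
= 521.9344.

Var(S) = 521.9344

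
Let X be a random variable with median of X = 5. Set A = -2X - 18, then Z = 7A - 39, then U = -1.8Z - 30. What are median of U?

median of A = (-2)·5 + (-18) = -28.
median of Z = 7·(-28) + (-39) = -235.
median of U = (-1.8)·(-235) + (-30) = 393.

median of U = 393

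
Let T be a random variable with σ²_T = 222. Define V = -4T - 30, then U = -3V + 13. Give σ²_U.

σ²_V = (-4)²·222 = 3552.
σ²_U = (-3)²·3552 = 31968.

σ²_U = 31968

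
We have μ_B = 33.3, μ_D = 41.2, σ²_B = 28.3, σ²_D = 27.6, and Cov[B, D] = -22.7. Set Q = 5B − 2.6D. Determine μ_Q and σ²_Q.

μ_Q = 5·μ_B + (-2.6)·μ_D = 5·33.3 + (-2.6)·41.2 = 59.38.
σ²_Q = a²·σ²_B + b²·σ²_D + 2ab·Cov[B, D] with a = 5, b = -2.6.
= 5²·28.3 + (-2.6)²·27.6 + 2·5·(-2.6)·(-22.7)
= 707.5 + 186.576 + 590.2 = 1484.276.

μ_Q = 59.38, σ²_Q = 1484.276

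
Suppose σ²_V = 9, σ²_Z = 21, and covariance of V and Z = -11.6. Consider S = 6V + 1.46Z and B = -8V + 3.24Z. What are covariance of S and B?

By bilinearity, covariance of S and B = ac·σ²_V + bd·σ²_Z + (ad+bc)·covariance of V and Z, with a=6, b=1.46, c=-8, d=3.24.
ac·σ²_V = 6·(-8)·9 = -432
bd·σ²_Z = 1.46·3.24·21 = 99.3384
(ad+bc)·covariance of V and Z = (7.76)·(-11.6) = -90.016
covariance of S and B = -432 + 99.3384 + (-90.016) = -422.6776.

covariance of S and B = -422.6776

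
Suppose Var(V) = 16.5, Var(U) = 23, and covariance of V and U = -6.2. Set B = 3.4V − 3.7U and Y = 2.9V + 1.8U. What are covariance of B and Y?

covariance of B and Y = 38.092

By bilinearity, covariance of B and Y = ac·Var(V) + bd·Var(U) + (ad+bc)·covariance of V and U, with a=3.4, b=-3.7, c=2.9, d=1.8.
ac·Var(V) = 3.4·2.9·16.5 = 162.69
bd·Var(U) = (-3.7)·1.8·23 = -153.18
(ad+bc)·covariance of V and U = (-4.61)·(-6.2) = 28.582
covariance of B and Y = 162.69 + (-153.18) + 28.582 = 38.092.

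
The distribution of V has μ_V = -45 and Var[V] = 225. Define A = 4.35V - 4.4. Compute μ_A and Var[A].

A = 4.35V - 4.4 is linear with a = 4.35, b = -4.4.
μ_A = a·μ_V + b = 4.35·(-45) + (-4.4) = -200.15.
Var[A] = a²·Var[V] = 4.35²·225 = 4257.5625 (the additive constant -4.4 does not affect variance).

μ_A = -200.15, Var[A] = 4257.5625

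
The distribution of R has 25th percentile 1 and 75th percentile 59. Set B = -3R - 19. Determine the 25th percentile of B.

25th percentile of B = -196

Since a = -3 < 0 the transformation is decreasing, reversing order: the 25th percentile of B corresponds to the 75th percentile of R.
So P_{25}(B) = a·P_{75}(R) + b = (-3)·59 + (-19) = -196.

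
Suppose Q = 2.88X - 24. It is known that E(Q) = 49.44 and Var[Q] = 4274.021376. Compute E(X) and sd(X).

E(X) = 25.5, sd(X) = 22.7

From Q = 2.88X - 24: E(Q) = a·E(X) + b, so E(X) = (E(Q) − b)/a = (49.44 − (-24))/2.88 = 25.5.
sd(Q) = √4274.021376 = 65.376.
sd(Q) = |a|·sd(X), so sd(X) = 65.376/|2.88| = 22.7.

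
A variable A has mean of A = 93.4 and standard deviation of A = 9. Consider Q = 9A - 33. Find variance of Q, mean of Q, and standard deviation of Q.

variance of Q = 6561, mean of Q = 807.6, standard deviation of Q = 81

Q = 9A - 33 is linear with a = 9, b = -33.
variance of A = 9² = 81.
variance of Q = a²·variance of A = 9²·81 = 6561 (the additive constant -33 does not affect variance).
mean of Q = a·mean of A + b = 9·93.4 + (-33) = 807.6.
standard deviation of Q = |a|·standard deviation of A = |9|·9 = 81.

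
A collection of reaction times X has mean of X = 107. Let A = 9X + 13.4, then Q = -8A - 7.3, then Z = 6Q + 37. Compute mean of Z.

mean of A = 9·107 + 13.4 = 976.4.
mean of Q = (-8)·976.4 + (-7.3) = -7818.5.
mean of Z = 6·(-7818.5) + 37 = -46874.

mean of Z = -46874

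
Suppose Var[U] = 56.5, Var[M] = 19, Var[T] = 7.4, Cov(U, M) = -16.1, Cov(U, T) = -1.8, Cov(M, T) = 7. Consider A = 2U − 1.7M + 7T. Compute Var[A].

Var[A] = a²·Var[U] + b²·Var[M] + c²·Var[T] + 2ab·Cov(U, M) + 2ac·Cov(U, T) + 2bc·Cov(M, T), with a = 2, b = -1.7, c = 7.
= 226 + 54.91 + 362.6 + 109.48 + (-50.4) + (-166.6)
= 535.99.

Var[A] = 535.99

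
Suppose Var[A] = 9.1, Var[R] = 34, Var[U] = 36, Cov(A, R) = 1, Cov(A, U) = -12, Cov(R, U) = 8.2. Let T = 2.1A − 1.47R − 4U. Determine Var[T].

Var[T] = a²·Var[A] + b²·Var[R] + c²·Var[U] + 2ab·Cov(A, R) + 2ac·Cov(A, U) + 2bc·Cov(R, U), with a = 2.1, b = -1.47, c = -4.
= 40.131 + 73.4706 + 576 + (-6.174) + 201.6 + 96.432
= 981.4596.

Var[T] = 981.4596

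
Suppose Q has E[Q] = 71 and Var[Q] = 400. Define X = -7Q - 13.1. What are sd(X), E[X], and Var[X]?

sd(X) = 140, E[X] = -510.1, Var[X] = 19600

X = -7Q - 13.1 is linear with a = -7, b = -13.1.
sd(Q) = √400 = 20.
sd(X) = |a|·sd(Q) = |-7|·20 = 140.
E[X] = a·E[Q] + b = (-7)·71 + (-13.1) = -510.1.
Var[X] = a²·Var[Q] = (-7)²·400 = 19600 (the additive constant -13.1 does not affect variance).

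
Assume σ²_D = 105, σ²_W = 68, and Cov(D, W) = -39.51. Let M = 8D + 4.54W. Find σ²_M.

σ²_M = a²·σ²_D + b²·σ²_W + 2ab·Cov(D, W) with a = 8, b = 4.54.
= 8²·105 + 4.54²·68 + 2·8·4.54·(-39.51)
= 6720 + 1401.5888 + (-2870.0064) = 5251.5824.

σ²_M = 5251.5824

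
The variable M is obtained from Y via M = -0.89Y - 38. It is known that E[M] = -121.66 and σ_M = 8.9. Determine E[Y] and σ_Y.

E[Y] = 94, σ_Y = 10

From M = -0.89Y - 38: E[M] = a·E[Y] + b, so E[Y] = (E[M] − b)/a = (-121.66 − (-38))/(-0.89) = 94.
σ_M = |a|·σ_Y, so σ_Y = 8.9/|-0.89| = 10.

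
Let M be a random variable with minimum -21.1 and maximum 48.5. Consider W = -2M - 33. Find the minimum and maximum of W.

a = -2 < 0, so order reverses: min(W) = a·max(M)+b = (-2)·48.5 + (-33) = -130; max(W) = a·min(M)+b = (-2)·(-21.1) + (-33) = 9.2.

min(W) = -130, max(W) = 9.2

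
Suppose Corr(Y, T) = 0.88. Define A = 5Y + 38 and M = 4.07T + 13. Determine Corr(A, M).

Linear rescalings preserve correlation up to sign; here the slopes 5 and 4.07 have the same sign, so Corr(A, M) = Corr(Y, T) = 0.88.

Corr(A, M) = 0.88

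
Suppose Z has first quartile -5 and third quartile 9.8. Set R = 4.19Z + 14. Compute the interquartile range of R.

IQR(R) = 62.012

IQR of Z = Q3 − Q1 = 9.8 − (-5) = 14.8.
Under R = aZ + b, IQR(R) = |a|·IQR(Z) = |4.19|·14.8 = 62.012 (shifts cancel; spread scales by |a|).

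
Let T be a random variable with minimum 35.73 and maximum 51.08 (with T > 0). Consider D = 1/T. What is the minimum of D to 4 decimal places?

1/T is decreasing on this domain, so min(D) comes from max(T) = 51.08: min(D) = 1/(51.08) ≈ 0.0196.

min(D) = 0.0196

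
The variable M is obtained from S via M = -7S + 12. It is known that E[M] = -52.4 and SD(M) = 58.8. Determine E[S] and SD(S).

From M = -7S + 12: E[M] = a·E[S] + b, so E[S] = (E[M] − b)/a = (-52.4 − 12)/(-7) = 9.2.
SD(M) = |a|·SD(S), so SD(S) = 58.8/|-7| = 8.4.

E[S] = 9.2, SD(S) = 8.4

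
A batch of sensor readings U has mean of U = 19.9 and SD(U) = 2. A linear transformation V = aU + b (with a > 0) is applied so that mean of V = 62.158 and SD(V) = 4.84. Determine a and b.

a = 2.42, b = 14

SD(V) = a·SD(U) (a > 0), so a = 4.84/2 = 2.42.
mean of V = a·mean of U + b, so b = 62.158 − 2.42·19.9 = 14.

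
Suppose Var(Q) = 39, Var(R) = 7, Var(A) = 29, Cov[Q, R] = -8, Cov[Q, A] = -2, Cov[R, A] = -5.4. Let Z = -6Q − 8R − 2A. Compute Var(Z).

Var(Z) = a²·Var(Q) + b²·Var(R) + c²·Var(A) + 2ab·Cov[Q, R] + 2ac·Cov[Q, A] + 2bc·Cov[R, A], with a = -6, b = -8, c = -2.
= 1404 + 448 + 116 + (-768) + (-48) + (-172.8)
= 979.2.

Var(Z) = 979.2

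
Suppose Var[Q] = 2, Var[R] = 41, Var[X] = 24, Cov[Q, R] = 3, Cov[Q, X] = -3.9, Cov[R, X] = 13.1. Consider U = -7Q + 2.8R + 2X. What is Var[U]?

Var[U] = a²·Var[Q] + b²·Var[R] + c²·Var[X] + 2ab·Cov[Q, R] + 2ac·Cov[Q, X] + 2bc·Cov[R, X], with a = -7, b = 2.8, c = 2.
= 98 + 321.44 + 96 + (-117.6) + 109.2 + 146.72
= 653.76.

Var[U] = 653.76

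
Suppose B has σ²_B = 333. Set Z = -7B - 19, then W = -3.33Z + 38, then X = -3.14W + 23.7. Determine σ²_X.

σ²_X = 1783972.17658548

σ²_Z = (-7)²·333 = 16317.
σ²_W = (-3.33)²·16317 = 180937.5813.
σ²_X = (-3.14)²·180937.5813 = 1783972.17658548.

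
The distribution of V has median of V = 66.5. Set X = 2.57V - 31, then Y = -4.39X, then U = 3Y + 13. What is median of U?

median of U = -1829.54885

median of X = 2.57·66.5 + (-31) = 139.905.
median of Y = (-4.39)·139.905 = -614.18295.
median of U = 3·(-614.18295) + 13 = -1829.54885.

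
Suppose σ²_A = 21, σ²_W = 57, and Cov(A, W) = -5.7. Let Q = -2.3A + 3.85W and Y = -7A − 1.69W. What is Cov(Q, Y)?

By bilinearity, Cov(Q, Y) = ac·σ²_A + bd·σ²_W + (ad+bc)·Cov(A, W), with a=-2.3, b=3.85, c=-7, d=-1.69.
ac·σ²_A = (-2.3)·(-7)·21 = 338.1
bd·σ²_W = 3.85·(-1.69)·57 = -370.8705
(ad+bc)·Cov(A, W) = (-23.063)·(-5.7) = 131.4591
Cov(Q, Y) = 338.1 + (-370.8705) + 131.4591 = 98.6886.

Cov(Q, Y) = 98.6886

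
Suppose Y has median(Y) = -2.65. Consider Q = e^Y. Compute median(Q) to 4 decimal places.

e^Y is monotone on this domain, so median(Q) = exp(-2.65) ≈ 0.0707.

median(Q) = 0.0707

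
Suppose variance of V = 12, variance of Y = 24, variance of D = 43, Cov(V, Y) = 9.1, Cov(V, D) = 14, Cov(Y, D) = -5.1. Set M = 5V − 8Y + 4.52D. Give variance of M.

variance of M = a²·variance of V + b²·variance of Y + c²·variance of D + 2ab·Cov(V, Y) + 2ac·Cov(V, D) + 2bc·Cov(Y, D), with a = 5, b = -8, c = 4.52.
= 300 + 1536 + 878.5072 + (-728) + 632.8 + 368.832
= 2988.1392.

variance of M = 2988.1392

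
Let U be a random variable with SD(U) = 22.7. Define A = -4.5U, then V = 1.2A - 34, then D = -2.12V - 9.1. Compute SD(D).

SD(A) = |-4.5|·22.7 = 102.15.
SD(V) = |1.2|·102.15 = 122.58.
SD(D) = |-2.12|·122.58 = 259.8696.

SD(D) = 259.8696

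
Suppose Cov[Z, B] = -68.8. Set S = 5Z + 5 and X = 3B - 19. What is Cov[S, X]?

Cov[S, X] = -1032

Cov[S, X] = a·c·Cov[Z, B] = 5·3·(-68.8) = -1032. Additive constants drop out.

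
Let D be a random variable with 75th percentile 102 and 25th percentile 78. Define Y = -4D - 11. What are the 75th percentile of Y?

75th percentile of Y = -323

Since a = -4 < 0 the transformation is decreasing, reversing order: the 75th percentile of Y corresponds to the 25th percentile of D.
So P_{75}(Y) = a·P_{25}(D) + b = (-4)·78 + (-11) = -323.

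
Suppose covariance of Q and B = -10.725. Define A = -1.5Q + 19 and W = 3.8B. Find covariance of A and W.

covariance of A and W = a·c·covariance of Q and B = (-1.5)·3.8·(-10.725) = 61.1325. Additive constants drop out.

covariance of A and W = 61.1325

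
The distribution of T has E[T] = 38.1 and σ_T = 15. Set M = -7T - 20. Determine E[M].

E[M] = -286.7

M = -7T - 20 is linear with a = -7, b = -20.
E[M] = a·E[T] + b = (-7)·38.1 + (-20) = -286.7.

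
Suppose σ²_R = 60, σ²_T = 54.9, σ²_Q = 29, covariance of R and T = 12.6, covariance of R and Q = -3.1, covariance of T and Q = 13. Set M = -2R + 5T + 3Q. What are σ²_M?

σ²_M = a²·σ²_R + b²·σ²_T + c²·σ²_Q + 2ab·covariance of R and T + 2ac·covariance of R and Q + 2bc·covariance of T and Q, with a = -2, b = 5, c = 3.
= 240 + 1372.5 + 261 + (-252) + 37.2 + 390
= 2048.7.

σ²_M = 2048.7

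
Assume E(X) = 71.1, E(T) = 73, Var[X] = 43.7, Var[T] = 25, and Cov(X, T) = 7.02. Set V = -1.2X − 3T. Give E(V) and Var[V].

E(V) = -304.32, Var[V] = 338.472

E(V) = (-1.2)·E(X) + (-3)·E(T) = (-1.2)·71.1 + (-3)·73 = -304.32.
Var[V] = a²·Var[X] + b²·Var[T] + 2ab·Cov(X, T) with a = -1.2, b = -3.
= (-1.2)²·43.7 + (-3)²·25 + 2·(-1.2)·(-3)·7.02
= 62.928 + 225 + 50.544 = 338.472.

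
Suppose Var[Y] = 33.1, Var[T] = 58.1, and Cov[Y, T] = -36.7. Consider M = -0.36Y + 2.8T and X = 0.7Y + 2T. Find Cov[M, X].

By bilinearity, Cov[M, X] = ac·Var[Y] + bd·Var[T] + (ad+bc)·Cov[Y, T], with a=-0.36, b=2.8, c=0.7, d=2.
ac·Var[Y] = (-0.36)·0.7·33.1 = -8.3412
bd·Var[T] = 2.8·2·58.1 = 325.36
(ad+bc)·Cov[Y, T] = (1.24)·(-36.7) = -45.508
Cov[M, X] = -8.3412 + 325.36 + (-45.508) = 271.5108.

Cov[M, X] = 271.5108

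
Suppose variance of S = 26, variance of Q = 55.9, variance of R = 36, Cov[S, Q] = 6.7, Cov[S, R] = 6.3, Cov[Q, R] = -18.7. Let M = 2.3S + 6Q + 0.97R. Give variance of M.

variance of M = a²·variance of S + b²·variance of Q + c²·variance of R + 2ab·Cov[S, Q] + 2ac·Cov[S, R] + 2bc·Cov[Q, R], with a = 2.3, b = 6, c = 0.97.
= 137.54 + 2012.4 + 33.8724 + 184.92 + 28.1106 + (-217.668)
= 2179.175.

variance of M = 2179.175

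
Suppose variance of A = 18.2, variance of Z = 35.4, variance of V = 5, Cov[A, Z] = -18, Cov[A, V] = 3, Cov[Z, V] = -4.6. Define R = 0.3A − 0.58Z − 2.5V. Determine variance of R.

variance of R = a²·variance of A + b²·variance of Z + c²·variance of V + 2ab·Cov[A, Z] + 2ac·Cov[A, V] + 2bc·Cov[Z, V], with a = 0.3, b = -0.58, c = -2.5.
= 1.638 + 11.90856 + 31.25 + 6.264 + (-4.5) + (-13.34)
= 33.22056.

variance of R = 33.22056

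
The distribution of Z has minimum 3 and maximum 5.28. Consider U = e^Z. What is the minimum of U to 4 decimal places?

min(U) = 20.0855

e^Z is increasing on this domain, so min(U) comes from min(Z) = 3: min(U) = exp(3) ≈ 20.0855.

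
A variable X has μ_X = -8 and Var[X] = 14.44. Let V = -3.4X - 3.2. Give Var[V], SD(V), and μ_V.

V = -3.4X - 3.2 is linear with a = -3.4, b = -3.2.
Var[V] = a²·Var[X] = (-3.4)²·14.44 = 166.9264 (the additive constant -3.2 does not affect variance).
SD(X) = √14.44 = 3.8.
SD(V) = |a|·SD(X) = |-3.4|·3.8 = 12.92.
μ_V = a·μ_X + b = (-3.4)·(-8) + (-3.2) = 24.

Var[V] = 166.9264, SD(V) = 12.92, μ_V = 24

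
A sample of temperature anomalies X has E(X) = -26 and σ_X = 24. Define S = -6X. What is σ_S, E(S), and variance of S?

S = -6X is linear with a = -6, b = 0.
σ_S = |a|·σ_X = |-6|·24 = 144.
E(S) = a·E(X) + b = (-6)·(-26) = 156.
variance of X = 24² = 576.
variance of S = a²·variance of X = (-6)²·576 = 20736.

σ_S = 144, E(S) = 156, variance of S = 20736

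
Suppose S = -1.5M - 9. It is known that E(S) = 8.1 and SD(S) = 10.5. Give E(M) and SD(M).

From S = -1.5M - 9: E(S) = a·E(M) + b, so E(M) = (E(S) − b)/a = (8.1 − (-9))/(-1.5) = -11.4.
SD(S) = |a|·SD(M), so SD(M) = 10.5/|-1.5| = 7.

E(M) = -11.4, SD(M) = 7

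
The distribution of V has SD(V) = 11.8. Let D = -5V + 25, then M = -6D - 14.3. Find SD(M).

SD(M) = 354

SD(D) = |-5|·11.8 = 59.
SD(M) = |-6|·59 = 354.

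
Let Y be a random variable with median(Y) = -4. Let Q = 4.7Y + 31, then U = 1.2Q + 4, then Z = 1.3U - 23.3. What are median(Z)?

median(Q) = 4.7·(-4) + 31 = 12.2.
median(U) = 1.2·12.2 + 4 = 18.64.
median(Z) = 1.3·18.64 + (-23.3) = 0.932.

median(Z) = 0.932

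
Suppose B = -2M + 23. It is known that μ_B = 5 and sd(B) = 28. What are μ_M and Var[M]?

μ_M = 9, Var[M] = 196

From B = -2M + 23: μ_B = a·μ_M + b, so μ_M = (μ_B − b)/a = (5 − 23)/(-2) = 9.
Var[B] = 28² = 784.
Var[B] = a²·Var[M], so Var[M] = 784/(-2)² = 196.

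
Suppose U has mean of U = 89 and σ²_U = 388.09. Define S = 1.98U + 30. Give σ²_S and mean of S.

σ²_S = 1521.468036, mean of S = 206.22

S = 1.98U + 30 is linear with a = 1.98, b = 30.
σ²_S = a²·σ²_U = 1.98²·388.09 = 1521.468036 (the additive constant 30 does not affect variance).
mean of S = a·mean of U + b = 1.98·89 + 30 = 206.22.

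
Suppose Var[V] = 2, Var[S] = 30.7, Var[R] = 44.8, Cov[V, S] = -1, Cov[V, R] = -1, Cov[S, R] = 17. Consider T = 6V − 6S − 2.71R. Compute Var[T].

Var[T] = a²·Var[V] + b²·Var[S] + c²·Var[R] + 2ab·Cov[V, S] + 2ac·Cov[V, R] + 2bc·Cov[S, R], with a = 6, b = -6, c = -2.71.
= 72 + 1105.2 + 329.01568 + 72 + 32.52 + 552.84
= 2163.57568.

Var[T] = 2163.57568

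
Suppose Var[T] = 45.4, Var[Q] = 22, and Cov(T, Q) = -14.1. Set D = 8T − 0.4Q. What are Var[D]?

Var[D] = a²·Var[T] + b²·Var[Q] + 2ab·Cov(T, Q) with a = 8, b = -0.4.
= 8²·45.4 + (-0.4)²·22 + 2·8·(-0.4)·(-14.1)
= 2905.6 + 3.52 + 90.24 = 2999.36.

Var[D] = 2999.36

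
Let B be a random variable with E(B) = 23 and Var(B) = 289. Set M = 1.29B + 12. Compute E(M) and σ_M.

E(M) = 41.67, σ_M = 21.93

M = 1.29B + 12 is linear with a = 1.29, b = 12.
E(M) = a·E(B) + b = 1.29·23 + 12 = 41.67.
σ_B = √289 = 17.
σ_M = |a|·σ_B = |1.29|·17 = 21.93.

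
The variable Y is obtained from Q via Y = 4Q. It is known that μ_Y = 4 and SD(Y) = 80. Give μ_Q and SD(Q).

From Y = 4Q: μ_Y = a·μ_Q + b, so μ_Q = (μ_Y − b)/a = (4 − 0)/4 = 1.
SD(Y) = |a|·SD(Q), so SD(Q) = 80/|4| = 20.

μ_Q = 1, SD(Q) = 20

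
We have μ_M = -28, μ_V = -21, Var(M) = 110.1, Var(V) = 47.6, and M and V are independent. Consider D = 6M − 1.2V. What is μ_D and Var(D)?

μ_D = 6·μ_M + (-1.2)·μ_V = 6·(-28) + (-1.2)·(-21) = -142.8.
Var(D) = a²·Var(M) + b²·Var(V) + 2ab·Cov[M, V] with a = 6, b = -1.2.
Independence gives Cov[M, V] = 0.
= 6²·110.1 + (-1.2)²·47.6 + 2·6·(-1.2)·0
= 3963.6 + 68.544 + 0 = 4032.144.

μ_D = -142.8, Var(D) = 4032.144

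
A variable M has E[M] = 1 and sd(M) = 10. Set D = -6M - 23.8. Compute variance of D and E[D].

variance of D = 3600, E[D] = -29.8

D = -6M - 23.8 is linear with a = -6, b = -23.8.
variance of M = 10² = 100.
variance of D = a²·variance of M = (-6)²·100 = 3600 (the additive constant -23.8 does not affect variance).
E[D] = a·E[M] + b = (-6)·1 + (-23.8) = -29.8.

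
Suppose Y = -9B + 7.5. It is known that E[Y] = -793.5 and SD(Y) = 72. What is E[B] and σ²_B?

E[B] = 89, σ²_B = 64

From Y = -9B + 7.5: E[Y] = a·E[B] + b, so E[B] = (E[Y] − b)/a = (-793.5 − 7.5)/(-9) = 89.
σ²_Y = 72² = 5184.
σ²_Y = a²·σ²_B, so σ²_B = 5184/(-9)² = 64.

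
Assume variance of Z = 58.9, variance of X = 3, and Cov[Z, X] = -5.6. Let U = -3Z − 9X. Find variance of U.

variance of U = a²·variance of Z + b²·variance of X + 2ab·Cov[Z, X] with a = -3, b = -9.
= (-3)²·58.9 + (-9)²·3 + 2·(-3)·(-9)·(-5.6)
= 530.1 + 243 + (-302.4) = 470.7.

variance of U = 470.7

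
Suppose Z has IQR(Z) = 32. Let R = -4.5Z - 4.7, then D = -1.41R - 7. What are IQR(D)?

IQR(R) = |-4.5|·32 = 144.
IQR(D) = |-1.41|·144 = 203.04.

IQR(D) = 203.04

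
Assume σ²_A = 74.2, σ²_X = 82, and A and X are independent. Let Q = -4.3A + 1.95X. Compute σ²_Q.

σ²_Q = 1683.763

σ²_Q = a²·σ²_A + b²·σ²_X + 2ab·covariance of A and X with a = -4.3, b = 1.95.
Independence gives covariance of A and X = 0.
= (-4.3)²·74.2 + 1.95²·82 + 2·(-4.3)·1.95·0
= 1371.958 + 311.805 + 0 = 1683.763.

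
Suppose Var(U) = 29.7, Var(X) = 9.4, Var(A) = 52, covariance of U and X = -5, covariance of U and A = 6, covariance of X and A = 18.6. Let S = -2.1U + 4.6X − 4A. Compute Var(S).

Var(S) = a²·Var(U) + b²·Var(X) + c²·Var(A) + 2ab·covariance of U and X + 2ac·covariance of U and A + 2bc·covariance of X and A, with a = -2.1, b = 4.6, c = -4.
= 130.977 + 198.904 + 832 + 96.6 + 100.8 + (-684.48)
= 674.801.

Var(S) = 674.801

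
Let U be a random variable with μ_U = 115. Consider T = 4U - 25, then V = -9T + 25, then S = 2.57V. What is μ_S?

μ_S = -9997.3

μ_T = 4·115 + (-25) = 435.
μ_V = (-9)·435 + 25 = -3890.
μ_S = 2.57·(-3890) = -9997.3.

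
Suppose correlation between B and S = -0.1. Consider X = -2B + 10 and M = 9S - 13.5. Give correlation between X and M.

Linear rescalings preserve |correlation|; the slopes -2 and 9 have opposite signs, so the correlation flips sign: correlation between X and M = −correlation between B and S = 0.1.

correlation between X and M = 0.1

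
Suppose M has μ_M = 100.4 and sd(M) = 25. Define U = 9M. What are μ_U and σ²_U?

U = 9M is linear with a = 9, b = 0.
μ_U = a·μ_M + b = 9·100.4 = 903.6.
σ²_M = 25² = 625.
σ²_U = a²·σ²_M = 9²·625 = 50625.

μ_U = 903.6, σ²_U = 50625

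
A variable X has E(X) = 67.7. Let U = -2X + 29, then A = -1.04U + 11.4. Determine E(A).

E(U) = (-2)·67.7 + 29 = -106.4.
E(A) = (-1.04)·(-106.4) + 11.4 = 122.056.

E(A) = 122.056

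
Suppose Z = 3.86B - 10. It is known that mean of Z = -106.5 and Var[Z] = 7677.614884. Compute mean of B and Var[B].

From Z = 3.86B - 10: mean of Z = a·mean of B + b, so mean of B = (mean of Z − b)/a = (-106.5 − (-10))/3.86 = -25.
Var[Z] = a²·Var[B], so Var[B] = 7677.614884/3.86² = 515.29.

mean of B = -25, Var[B] = 515.29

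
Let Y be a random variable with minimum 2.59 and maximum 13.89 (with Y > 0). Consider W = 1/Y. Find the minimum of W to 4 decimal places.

1/Y is decreasing on this domain, so min(W) comes from max(Y) = 13.89: min(W) = 1/(13.89) ≈ 0.072.

min(W) = 0.072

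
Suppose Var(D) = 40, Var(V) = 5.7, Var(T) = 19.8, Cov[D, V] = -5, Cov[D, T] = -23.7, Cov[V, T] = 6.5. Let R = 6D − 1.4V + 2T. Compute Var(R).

Var(R) = 1009.172

Var(R) = a²·Var(D) + b²·Var(V) + c²·Var(T) + 2ab·Cov[D, V] + 2ac·Cov[D, T] + 2bc·Cov[V, T], with a = 6, b = -1.4, c = 2.
= 1440 + 11.172 + 79.2 + 84 + (-568.8) + (-36.4)
= 1009.172.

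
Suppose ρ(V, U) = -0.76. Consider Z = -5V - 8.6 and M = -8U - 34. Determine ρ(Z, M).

ρ(Z, M) = -0.76

Linear rescalings preserve correlation up to sign; here the slopes -5 and -8 have the same sign, so ρ(Z, M) = ρ(V, U) = -0.76.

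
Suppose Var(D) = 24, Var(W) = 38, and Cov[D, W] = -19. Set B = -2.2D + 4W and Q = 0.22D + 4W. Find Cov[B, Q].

Cov[B, Q] = 746.864

By bilinearity, Cov[B, Q] = ac·Var(D) + bd·Var(W) + (ad+bc)·Cov[D, W], with a=-2.2, b=4, c=0.22, d=4.
ac·Var(D) = (-2.2)·0.22·24 = -11.616
bd·Var(W) = 4·4·38 = 608
(ad+bc)·Cov[D, W] = (-7.92)·(-19) = 150.48
Cov[B, Q] = -11.616 + 608 + 150.48 = 746.864.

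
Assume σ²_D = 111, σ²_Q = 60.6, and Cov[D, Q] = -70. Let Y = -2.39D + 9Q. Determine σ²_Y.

σ²_Y = a²·σ²_D + b²·σ²_Q + 2ab·Cov[D, Q] with a = -2.39, b = 9.
= (-2.39)²·111 + 9²·60.6 + 2·(-2.39)·9·(-70)
= 634.0431 + 4908.6 + 3011.4 = 8554.0431.

σ²_Y = 8554.0431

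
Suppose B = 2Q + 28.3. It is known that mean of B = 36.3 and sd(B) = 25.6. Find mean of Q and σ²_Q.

From B = 2Q + 28.3: mean of B = a·mean of Q + b, so mean of Q = (mean of B − b)/a = (36.3 − 28.3)/2 = 4.
σ²_B = 25.6² = 655.36.
σ²_B = a²·σ²_Q, so σ²_Q = 655.36/2² = 163.84.

mean of Q = 4, σ²_Q = 163.84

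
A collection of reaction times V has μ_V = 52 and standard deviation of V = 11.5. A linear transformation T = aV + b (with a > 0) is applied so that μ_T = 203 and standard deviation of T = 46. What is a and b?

a = 4, b = -5

standard deviation of T = a·standard deviation of V (a > 0), so a = 46/11.5 = 4.
μ_T = a·μ_V + b, so b = 203 − 4·52 = -5.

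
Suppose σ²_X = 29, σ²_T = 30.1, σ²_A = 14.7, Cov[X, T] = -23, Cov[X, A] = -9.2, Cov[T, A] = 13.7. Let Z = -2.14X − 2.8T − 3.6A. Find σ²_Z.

σ²_Z = 418.1108

σ²_Z = a²·σ²_X + b²·σ²_T + c²·σ²_A + 2ab·Cov[X, T] + 2ac·Cov[X, A] + 2bc·Cov[T, A], with a = -2.14, b = -2.8, c = -3.6.
= 132.8084 + 235.984 + 190.512 + (-275.632) + (-141.7536) + 276.192
= 418.1108.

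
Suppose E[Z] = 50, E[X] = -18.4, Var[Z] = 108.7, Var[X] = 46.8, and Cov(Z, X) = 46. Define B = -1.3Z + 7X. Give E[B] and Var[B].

E[B] = (-1.3)·E[Z] + 7·E[X] = (-1.3)·50 + 7·(-18.4) = -193.8.
Var[B] = a²·Var[Z] + b²·Var[X] + 2ab·Cov(Z, X) with a = -1.3, b = 7.
= (-1.3)²·108.7 + 7²·46.8 + 2·(-1.3)·7·46
= 183.703 + 2293.2 + (-837.2) = 1639.703.

E[B] = -193.8, Var[B] = 1639.703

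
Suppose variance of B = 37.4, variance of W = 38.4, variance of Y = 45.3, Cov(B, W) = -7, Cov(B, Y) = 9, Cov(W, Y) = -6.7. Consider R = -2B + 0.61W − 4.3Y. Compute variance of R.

variance of R = a²·variance of B + b²·variance of W + c²·variance of Y + 2ab·Cov(B, W) + 2ac·Cov(B, Y) + 2bc·Cov(W, Y), with a = -2, b = 0.61, c = -4.3.
= 149.6 + 14.28864 + 837.597 + 17.08 + 154.8 + 35.1482
= 1208.51384.

variance of R = 1208.51384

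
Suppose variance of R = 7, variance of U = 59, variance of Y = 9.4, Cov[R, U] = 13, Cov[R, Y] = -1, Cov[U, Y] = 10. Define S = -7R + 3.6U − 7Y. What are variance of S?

variance of S = 311.04

variance of S = a²·variance of R + b²·variance of U + c²·variance of Y + 2ab·Cov[R, U] + 2ac·Cov[R, Y] + 2bc·Cov[U, Y], with a = -7, b = 3.6, c = -7.
= 343 + 764.64 + 460.6 + (-655.2) + (-98) + (-504)
= 311.04.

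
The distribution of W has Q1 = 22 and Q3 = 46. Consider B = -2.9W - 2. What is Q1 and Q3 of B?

a = -2.9 < 0 reverses order: Q1(B) comes from Q3(W), Q3(B) from Q1(W).
Q1(B) = (-2.9)·46 + (-2) = -135.4; Q3(B) = (-2.9)·22 + (-2) = -65.8.

Q1(B) = -135.4, Q3(B) = -65.8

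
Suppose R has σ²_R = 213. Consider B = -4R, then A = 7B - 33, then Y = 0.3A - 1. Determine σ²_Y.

σ²_B = (-4)²·213 = 3408.
σ²_A = 7²·3408 = 166992.
σ²_Y = 0.3²·166992 = 15029.28.

σ²_Y = 15029.28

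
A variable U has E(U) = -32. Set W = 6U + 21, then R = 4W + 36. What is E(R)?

E(R) = -648

E(W) = 6·(-32) + 21 = -171.
E(R) = 4·(-171) + 36 = -648.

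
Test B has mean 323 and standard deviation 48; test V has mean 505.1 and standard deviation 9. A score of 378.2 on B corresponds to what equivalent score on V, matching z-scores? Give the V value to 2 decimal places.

V = 515.45

z = (378.2 − 323)/48 = 1.15.
V = 505.1 + z·9 = 505.1 + (378.2 − 323)·9/48 = 515.45.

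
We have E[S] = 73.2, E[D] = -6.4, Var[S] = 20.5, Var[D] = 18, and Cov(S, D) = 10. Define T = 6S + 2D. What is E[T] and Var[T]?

E[T] = 6·E[S] + 2·E[D] = 6·73.2 + 2·(-6.4) = 426.4.
Var[T] = a²·Var[S] + b²·Var[D] + 2ab·Cov(S, D) with a = 6, b = 2.
= 6²·20.5 + 2²·18 + 2·6·2·10
= 738 + 72 + 240 = 1050.

E[T] = 426.4, Var[T] = 1050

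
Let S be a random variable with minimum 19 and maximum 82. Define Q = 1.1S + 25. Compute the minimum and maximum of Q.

a = 1.1 > 0, so min(Q) = a·min(S)+b = 1.1·19 + 25 = 45.9 and max(Q) = 1.1·82 + 25 = 115.2.

min(Q) = 45.9, max(Q) = 115.2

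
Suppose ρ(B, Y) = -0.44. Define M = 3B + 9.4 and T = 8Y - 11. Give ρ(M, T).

Linear rescalings preserve correlation up to sign; here the slopes 3 and 8 have the same sign, so ρ(M, T) = ρ(B, Y) = -0.44.

ρ(M, T) = -0.44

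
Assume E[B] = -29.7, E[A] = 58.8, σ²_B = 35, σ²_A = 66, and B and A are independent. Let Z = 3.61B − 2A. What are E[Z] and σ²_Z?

E[Z] = 3.61·E[B] + (-2)·E[A] = 3.61·(-29.7) + (-2)·58.8 = -224.817.
σ²_Z = a²·σ²_B + b²·σ²_A + 2ab·Cov(B, A) with a = 3.61, b = -2.
Independence gives Cov(B, A) = 0.
= 3.61²·35 + (-2)²·66 + 2·3.61·(-2)·0
= 456.1235 + 264 + 0 = 720.1235.

E[Z] = -224.817, σ²_Z = 720.1235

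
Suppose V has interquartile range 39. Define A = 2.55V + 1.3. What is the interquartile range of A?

IQR(A) = 99.45

Under A = aV + b, IQR(A) = |a|·IQR(V) = |2.55|·39 = 99.45 (shifts cancel; spread scales by |a|).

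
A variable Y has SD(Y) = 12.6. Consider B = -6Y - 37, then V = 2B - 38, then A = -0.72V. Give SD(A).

SD(B) = |-6|·12.6 = 75.6.
SD(V) = |2|·75.6 = 151.2.
SD(A) = |-0.72|·151.2 = 108.864.

SD(A) = 108.864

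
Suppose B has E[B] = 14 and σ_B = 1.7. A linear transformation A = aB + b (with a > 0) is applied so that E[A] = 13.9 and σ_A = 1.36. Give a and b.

a = 0.8, b = 2.7

σ_A = a·σ_B (a > 0), so a = 1.36/1.7 = 0.8.
E[A] = a·E[B] + b, so b = 13.9 − 0.8·14 = 2.7.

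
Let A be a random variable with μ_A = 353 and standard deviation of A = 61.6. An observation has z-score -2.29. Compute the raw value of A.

A = 211.936

A = μ_A + z·standard deviation of A = 353 + (-2.29)·61.6 = 211.936.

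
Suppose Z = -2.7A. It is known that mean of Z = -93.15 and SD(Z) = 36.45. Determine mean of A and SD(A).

mean of A = 34.5, SD(A) = 13.5

From Z = -2.7A: mean of Z = a·mean of A + b, so mean of A = (mean of Z − b)/a = (-93.15 − 0)/(-2.7) = 34.5.
SD(Z) = |a|·SD(A), so SD(A) = 36.45/|-2.7| = 13.5.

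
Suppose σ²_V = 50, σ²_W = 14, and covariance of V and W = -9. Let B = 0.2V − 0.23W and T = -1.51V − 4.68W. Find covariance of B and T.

covariance of B and T = 5.2679

By bilinearity, covariance of B and T = ac·σ²_V + bd·σ²_W + (ad+bc)·covariance of V and W, with a=0.2, b=-0.23, c=-1.51, d=-4.68.
ac·σ²_V = 0.2·(-1.51)·50 = -15.1
bd·σ²_W = (-0.23)·(-4.68)·14 = 15.0696
(ad+bc)·covariance of V and W = (-0.5887)·(-9) = 5.2983
covariance of B and T = -15.1 + 15.0696 + 5.2983 = 5.2679.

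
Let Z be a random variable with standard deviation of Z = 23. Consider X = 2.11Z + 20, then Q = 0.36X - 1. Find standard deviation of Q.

standard deviation of Q = 17.4708

standard deviation of X = |2.11|·23 = 48.53.
standard deviation of Q = |0.36|·48.53 = 17.4708.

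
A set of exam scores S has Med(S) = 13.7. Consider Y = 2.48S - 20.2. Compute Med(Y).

A linear map preserves order up to sign, so Med(Y) = a·Med(S) + b = 2.48·13.7 + (-20.2) = 13.776.

Med(Y) = 13.776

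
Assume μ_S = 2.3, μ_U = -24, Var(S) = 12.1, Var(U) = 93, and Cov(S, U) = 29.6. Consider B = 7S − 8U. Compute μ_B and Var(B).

μ_B = 7·μ_S + (-8)·μ_U = 7·2.3 + (-8)·(-24) = 208.1.
Var(B) = a²·Var(S) + b²·Var(U) + 2ab·Cov(S, U) with a = 7, b = -8.
= 7²·12.1 + (-8)²·93 + 2·7·(-8)·29.6
= 592.9 + 5952 + (-3315.2) = 3229.7.

μ_B = 208.1, Var(B) = 3229.7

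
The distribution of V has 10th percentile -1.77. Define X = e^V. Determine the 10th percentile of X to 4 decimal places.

10th percentile of X = 0.1703

e^V is increasing, so P_{10}(X) = g(P_{10}(V)) ≈ 0.1703.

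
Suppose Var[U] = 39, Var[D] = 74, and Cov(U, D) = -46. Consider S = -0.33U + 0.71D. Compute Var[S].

Var[S] = a²·Var[U] + b²·Var[D] + 2ab·Cov(U, D) with a = -0.33, b = 0.71.
= (-0.33)²·39 + 0.71²·74 + 2·(-0.33)·0.71·(-46)
= 4.2471 + 37.3034 + 21.5556 = 63.1061.

Var[S] = 63.1061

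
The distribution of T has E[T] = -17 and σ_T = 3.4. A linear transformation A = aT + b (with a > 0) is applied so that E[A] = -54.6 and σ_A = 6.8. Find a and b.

a = 2, b = -20.6

σ_A = a·σ_T (a > 0), so a = 6.8/3.4 = 2.
E[A] = a·E[T] + b, so b = -54.6 − 2·(-17) = -20.6.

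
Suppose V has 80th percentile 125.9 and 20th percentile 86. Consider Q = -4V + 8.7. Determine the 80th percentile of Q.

80th percentile of Q = -335.3

Since a = -4 < 0 the transformation is decreasing, reversing order: the 80th percentile of Q corresponds to the 20th percentile of V.
So P_{80}(Q) = a·P_{20}(V) + b = (-4)·86 + 8.7 = -335.3.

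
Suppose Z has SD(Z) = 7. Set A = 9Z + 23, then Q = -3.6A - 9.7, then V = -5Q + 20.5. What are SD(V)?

SD(A) = |9|·7 = 63.
SD(Q) = |-3.6|·63 = 226.8.
SD(V) = |-5|·226.8 = 1134.

SD(V) = 1134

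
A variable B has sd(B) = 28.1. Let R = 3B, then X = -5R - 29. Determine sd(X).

sd(R) = |3|·28.1 = 84.3.
sd(X) = |-5|·84.3 = 421.5.

sd(X) = 421.5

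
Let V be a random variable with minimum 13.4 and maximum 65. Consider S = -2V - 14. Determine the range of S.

Range(S) = 103.2

Range of V = 65 − 13.4 = 51.6.
Range(S) = |a|·Range(V) = |-2|·51.6 = 103.2.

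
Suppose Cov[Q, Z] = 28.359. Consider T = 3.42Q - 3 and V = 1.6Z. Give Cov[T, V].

Cov[T, V] = a·c·Cov[Q, Z] = 3.42·1.6·28.359 = 155.180448. Additive constants drop out.

Cov[T, V] = 155.180448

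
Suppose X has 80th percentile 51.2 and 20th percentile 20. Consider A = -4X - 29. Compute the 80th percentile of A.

Since a = -4 < 0 the transformation is decreasing, reversing order: the 80th percentile of A corresponds to the 20th percentile of X.
So P_{80}(A) = a·P_{20}(X) + b = (-4)·20 + (-29) = -109.

80th percentile of A = -109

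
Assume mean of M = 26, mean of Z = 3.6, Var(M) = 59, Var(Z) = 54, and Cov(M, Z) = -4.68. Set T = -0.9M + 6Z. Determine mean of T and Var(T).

mean of T = -1.8, Var(T) = 2042.334

mean of T = (-0.9)·mean of M + 6·mean of Z = (-0.9)·26 + 6·3.6 = -1.8.
Var(T) = a²·Var(M) + b²·Var(Z) + 2ab·Cov(M, Z) with a = -0.9, b = 6.
= (-0.9)²·59 + 6²·54 + 2·(-0.9)·6·(-4.68)
= 47.79 + 1944 + 50.544 = 2042.334.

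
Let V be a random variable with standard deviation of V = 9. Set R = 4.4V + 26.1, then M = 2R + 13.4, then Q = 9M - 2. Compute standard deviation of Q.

standard deviation of R = |4.4|·9 = 39.6.
standard deviation of M = |2|·39.6 = 79.2.
standard deviation of Q = |9|·79.2 = 712.8.

standard deviation of Q = 712.8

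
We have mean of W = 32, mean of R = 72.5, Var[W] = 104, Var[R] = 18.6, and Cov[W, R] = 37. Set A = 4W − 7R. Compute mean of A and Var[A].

mean of A = -379.5, Var[A] = 503.4

mean of A = 4·mean of W + (-7)·mean of R = 4·32 + (-7)·72.5 = -379.5.
Var[A] = a²·Var[W] + b²·Var[R] + 2ab·Cov[W, R] with a = 4, b = -7.
= 4²·104 + (-7)²·18.6 + 2·4·(-7)·37
= 1664 + 911.4 + (-2072) = 503.4.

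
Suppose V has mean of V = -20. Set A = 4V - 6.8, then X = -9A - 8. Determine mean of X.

mean of X = 773.2

mean of A = 4·(-20) + (-6.8) = -86.8.
mean of X = (-9)·(-86.8) + (-8) = 773.2.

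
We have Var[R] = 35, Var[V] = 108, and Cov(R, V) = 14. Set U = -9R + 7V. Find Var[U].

Var[U] = a²·Var[R] + b²·Var[V] + 2ab·Cov(R, V) with a = -9, b = 7.
= (-9)²·35 + 7²·108 + 2·(-9)·7·14
= 2835 + 5292 + (-1764) = 6363.

Var[U] = 6363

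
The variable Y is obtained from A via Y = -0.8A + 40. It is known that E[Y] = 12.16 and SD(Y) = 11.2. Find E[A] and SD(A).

E[A] = 34.8, SD(A) = 14

From Y = -0.8A + 40: E[Y] = a·E[A] + b, so E[A] = (E[Y] − b)/a = (12.16 − 40)/(-0.8) = 34.8.
SD(Y) = |a|·SD(A), so SD(A) = 11.2/|-0.8| = 14.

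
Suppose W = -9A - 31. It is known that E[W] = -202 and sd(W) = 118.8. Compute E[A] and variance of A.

E[A] = 19, variance of A = 174.24

From W = -9A - 31: E[W] = a·E[A] + b, so E[A] = (E[W] − b)/a = (-202 − (-31))/(-9) = 19.
variance of W = 118.8² = 14113.44.
variance of W = a²·variance of A, so variance of A = 14113.44/(-9)² = 174.24.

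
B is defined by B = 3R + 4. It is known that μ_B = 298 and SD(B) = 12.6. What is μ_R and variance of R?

μ_R = 98, variance of R = 17.64

From B = 3R + 4: μ_B = a·μ_R + b, so μ_R = (μ_B − b)/a = (298 − 4)/3 = 98.
variance of B = 12.6² = 158.76.
variance of B = a²·variance of R, so variance of R = 158.76/3² = 17.64.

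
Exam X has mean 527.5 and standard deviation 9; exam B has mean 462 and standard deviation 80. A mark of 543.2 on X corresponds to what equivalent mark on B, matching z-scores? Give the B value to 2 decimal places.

z = (543.2 − 527.5)/9 ≈ 1.7444.
B = 462 + z·80 = 462 + (543.2 − 527.5)·80/9 ≈ 601.56.

B = 601.56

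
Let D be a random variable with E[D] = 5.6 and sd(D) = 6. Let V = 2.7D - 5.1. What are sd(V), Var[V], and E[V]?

sd(V) = 16.2, Var[V] = 262.44, E[V] = 10.02

V = 2.7D - 5.1 is linear with a = 2.7, b = -5.1.
sd(V) = |a|·sd(D) = |2.7|·6 = 16.2.
Var[D] = 6² = 36.
Var[V] = a²·Var[D] = 2.7²·36 = 262.44 (the additive constant -5.1 does not affect variance).
E[V] = a·E[D] + b = 2.7·5.6 + (-5.1) = 10.02.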